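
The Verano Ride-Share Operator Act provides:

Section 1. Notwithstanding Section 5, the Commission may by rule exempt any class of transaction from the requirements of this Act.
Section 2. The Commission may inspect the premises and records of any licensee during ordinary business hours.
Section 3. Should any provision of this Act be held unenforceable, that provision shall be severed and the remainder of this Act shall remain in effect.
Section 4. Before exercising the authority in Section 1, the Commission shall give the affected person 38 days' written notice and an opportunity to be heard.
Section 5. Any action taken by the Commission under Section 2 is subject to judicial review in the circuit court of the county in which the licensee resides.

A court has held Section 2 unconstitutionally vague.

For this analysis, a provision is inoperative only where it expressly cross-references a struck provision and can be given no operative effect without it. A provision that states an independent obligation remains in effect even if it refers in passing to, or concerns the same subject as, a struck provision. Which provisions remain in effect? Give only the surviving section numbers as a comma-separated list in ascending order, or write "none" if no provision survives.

1, 3, 4

Section 2 is struck. Section 5 has no operative effect of its own apart from Section 2 and is therefore inoperative. Although Section 1 refers to Section 5, its operative terms do not depend on Section 5, so it remains in effect. Under the severability clause in Section 3, the remaining provisions continue in force. Section 1, Section 3, and Section 4 remain in effect.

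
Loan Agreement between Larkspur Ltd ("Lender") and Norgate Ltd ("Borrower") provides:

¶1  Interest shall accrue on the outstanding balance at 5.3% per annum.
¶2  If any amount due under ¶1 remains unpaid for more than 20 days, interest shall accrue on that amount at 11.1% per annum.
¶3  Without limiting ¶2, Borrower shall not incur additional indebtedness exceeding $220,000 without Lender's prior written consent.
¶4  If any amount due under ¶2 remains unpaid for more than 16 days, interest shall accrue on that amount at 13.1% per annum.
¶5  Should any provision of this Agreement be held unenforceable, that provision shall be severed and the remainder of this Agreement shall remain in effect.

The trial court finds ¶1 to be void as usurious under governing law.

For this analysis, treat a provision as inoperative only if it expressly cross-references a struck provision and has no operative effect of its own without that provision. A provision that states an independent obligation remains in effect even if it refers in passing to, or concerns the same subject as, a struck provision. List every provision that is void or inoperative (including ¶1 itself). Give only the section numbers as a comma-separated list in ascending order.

1, 2, 4

¶1 is struck. ¶2 does nothing except set the default interest on the interest charge by reference to ¶1; with ¶1 gone it has no independent effect and is inoperative. ¶4 does nothing except set the default interest on the default interest on the interest charge by reference to ¶2; with ¶2 gone it has no independent effect and is inoperative. ¶3 mentions ¶2 but its own obligation stands independently of ¶2, so ¶3 is not affected. Under the severability clause in ¶5, the remaining provisions continue in force. ¶3 and ¶5 remain in effect.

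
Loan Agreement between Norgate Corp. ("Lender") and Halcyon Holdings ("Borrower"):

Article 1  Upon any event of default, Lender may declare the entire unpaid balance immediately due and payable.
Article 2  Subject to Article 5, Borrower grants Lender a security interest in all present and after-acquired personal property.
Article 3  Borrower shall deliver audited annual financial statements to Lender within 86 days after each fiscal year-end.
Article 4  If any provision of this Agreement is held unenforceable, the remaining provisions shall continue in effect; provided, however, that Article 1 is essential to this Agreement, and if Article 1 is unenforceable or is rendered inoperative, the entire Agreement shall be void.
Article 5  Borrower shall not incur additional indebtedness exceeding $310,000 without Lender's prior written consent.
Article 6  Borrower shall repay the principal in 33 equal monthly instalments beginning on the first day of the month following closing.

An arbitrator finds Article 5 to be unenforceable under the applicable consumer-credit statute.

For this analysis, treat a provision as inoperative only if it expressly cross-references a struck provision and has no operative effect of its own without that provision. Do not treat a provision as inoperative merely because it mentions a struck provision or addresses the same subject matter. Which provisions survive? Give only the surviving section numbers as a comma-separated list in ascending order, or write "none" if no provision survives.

Article 5 is struck. Although Article 2 refers to Article 5, its operative terms do not depend on Article 5, so it remains in effect. Nothing else in the Agreement is defined by reference to Article 5. Article 4 makes Article 1 an essential term, but Article 1 is unaffected, so the severability proviso in Article 4 preserves the remaining provisions. The provisions still in force are Article 1, Article 2, Article 3, Article 4, and Article 6.

1, 2, 3, 4, 6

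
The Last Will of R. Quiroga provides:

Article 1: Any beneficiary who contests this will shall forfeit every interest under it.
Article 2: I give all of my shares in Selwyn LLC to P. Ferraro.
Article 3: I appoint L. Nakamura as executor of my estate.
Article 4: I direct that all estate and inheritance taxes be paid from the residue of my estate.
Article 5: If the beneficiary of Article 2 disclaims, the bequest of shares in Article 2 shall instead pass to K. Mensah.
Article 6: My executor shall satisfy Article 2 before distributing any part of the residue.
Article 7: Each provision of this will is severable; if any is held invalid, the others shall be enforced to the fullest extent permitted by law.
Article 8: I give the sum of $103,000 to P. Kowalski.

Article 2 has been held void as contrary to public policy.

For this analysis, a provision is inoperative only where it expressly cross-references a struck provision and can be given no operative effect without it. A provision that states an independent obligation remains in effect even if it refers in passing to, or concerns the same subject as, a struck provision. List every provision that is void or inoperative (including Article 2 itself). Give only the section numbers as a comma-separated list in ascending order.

2, 5, 6

Article 2 is struck. The only function of Article 5 is the alternative disposition for Article 2, so it cannot stand once Article 2 is removed. Article 6 has no operative effect of its own apart from Article 2 and is therefore inoperative. Under the severability clause in Article 7, the remaining provisions continue in force. That leaves Article 1, Article 3, Article 4, Article 7, and Article 8 in effect.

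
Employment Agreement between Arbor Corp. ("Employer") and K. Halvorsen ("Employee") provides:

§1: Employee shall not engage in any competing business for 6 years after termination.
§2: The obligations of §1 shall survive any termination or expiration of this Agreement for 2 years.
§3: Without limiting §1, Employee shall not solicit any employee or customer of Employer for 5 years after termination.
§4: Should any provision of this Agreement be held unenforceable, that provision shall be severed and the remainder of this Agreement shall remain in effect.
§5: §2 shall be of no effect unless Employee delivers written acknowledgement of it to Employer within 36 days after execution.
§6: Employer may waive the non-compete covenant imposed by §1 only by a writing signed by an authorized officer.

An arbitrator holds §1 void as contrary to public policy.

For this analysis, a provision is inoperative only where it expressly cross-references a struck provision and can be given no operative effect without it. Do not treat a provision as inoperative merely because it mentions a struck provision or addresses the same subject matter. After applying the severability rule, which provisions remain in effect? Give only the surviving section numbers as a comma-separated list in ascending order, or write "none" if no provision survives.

§1 is struck. §2 merely fixes the survival period for §1; with §1 gone it has nothing to operate on and falls away. §6 has no operative effect of its own apart from §1 and is therefore inoperative. §5 operates only by reference to §2, so it falls with §2. §3 mentions §1 but its own obligation stands independently of §1, so §3 is not affected. Under the severability clause in §4, the remaining provisions continue in force. §3 and §4 remain in effect.

3, 4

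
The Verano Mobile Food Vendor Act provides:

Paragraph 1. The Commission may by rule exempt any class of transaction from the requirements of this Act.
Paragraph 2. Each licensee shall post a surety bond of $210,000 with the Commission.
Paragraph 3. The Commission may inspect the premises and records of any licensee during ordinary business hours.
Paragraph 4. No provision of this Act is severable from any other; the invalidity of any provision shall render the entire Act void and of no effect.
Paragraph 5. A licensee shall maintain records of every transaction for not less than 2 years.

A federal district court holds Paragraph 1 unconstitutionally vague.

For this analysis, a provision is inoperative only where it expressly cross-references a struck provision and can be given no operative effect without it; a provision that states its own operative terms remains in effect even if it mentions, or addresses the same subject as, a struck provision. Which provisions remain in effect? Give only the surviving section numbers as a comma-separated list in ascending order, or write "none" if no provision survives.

Paragraph 1 is struck. No other provision's operative terms depend on Paragraph 1. Paragraph 4 provides that the Act is not severable, so the invalidity of any one provision voids the entire Act. No provision of the Act survives.

none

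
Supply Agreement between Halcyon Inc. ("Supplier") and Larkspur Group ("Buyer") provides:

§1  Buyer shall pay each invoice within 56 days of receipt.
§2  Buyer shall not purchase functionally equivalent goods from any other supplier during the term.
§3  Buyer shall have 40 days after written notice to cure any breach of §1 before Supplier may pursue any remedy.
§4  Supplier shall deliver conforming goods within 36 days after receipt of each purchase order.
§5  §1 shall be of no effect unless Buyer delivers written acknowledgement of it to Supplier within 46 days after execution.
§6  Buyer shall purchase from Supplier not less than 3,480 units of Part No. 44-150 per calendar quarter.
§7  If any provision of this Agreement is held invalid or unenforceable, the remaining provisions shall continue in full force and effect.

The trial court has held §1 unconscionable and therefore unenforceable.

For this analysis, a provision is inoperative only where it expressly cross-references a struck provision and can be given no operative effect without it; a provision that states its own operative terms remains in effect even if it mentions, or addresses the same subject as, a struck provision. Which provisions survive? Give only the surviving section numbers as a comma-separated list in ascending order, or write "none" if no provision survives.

2, 4, 6, 7

§1 is struck. §3 operates only by reference to §1, so it falls with §1. §5 operates only by reference to §1, so it falls with §1. §7 is a severability clause and preserves every provision that can still be given independent effect. That leaves §2, §4, §6, and §7 in effect.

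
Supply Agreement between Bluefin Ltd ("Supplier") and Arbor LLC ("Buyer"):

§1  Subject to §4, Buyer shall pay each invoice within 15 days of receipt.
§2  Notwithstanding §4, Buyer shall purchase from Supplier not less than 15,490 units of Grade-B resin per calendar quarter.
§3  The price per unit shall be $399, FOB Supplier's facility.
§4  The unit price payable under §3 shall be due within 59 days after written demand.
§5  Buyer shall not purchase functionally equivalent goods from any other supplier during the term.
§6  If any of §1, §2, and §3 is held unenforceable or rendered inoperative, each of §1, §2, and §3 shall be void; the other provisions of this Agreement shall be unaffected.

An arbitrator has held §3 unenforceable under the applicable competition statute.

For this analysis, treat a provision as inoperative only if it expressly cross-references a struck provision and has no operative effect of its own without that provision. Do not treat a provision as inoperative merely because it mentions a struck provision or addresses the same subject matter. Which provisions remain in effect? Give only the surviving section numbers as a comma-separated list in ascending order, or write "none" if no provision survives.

5, 6

§3 is struck. The whole of §4 is the payment deadline for the unit price, defined by reference to §3, so §4 cannot stand once §3 is removed. §6 declares §1, §2, and §3 mutually dependent; since one of them has fallen, all of them are of no effect. That brings down §1 and §2 as well. The remainder continues in force under §6. §5 and §6 remain in effect.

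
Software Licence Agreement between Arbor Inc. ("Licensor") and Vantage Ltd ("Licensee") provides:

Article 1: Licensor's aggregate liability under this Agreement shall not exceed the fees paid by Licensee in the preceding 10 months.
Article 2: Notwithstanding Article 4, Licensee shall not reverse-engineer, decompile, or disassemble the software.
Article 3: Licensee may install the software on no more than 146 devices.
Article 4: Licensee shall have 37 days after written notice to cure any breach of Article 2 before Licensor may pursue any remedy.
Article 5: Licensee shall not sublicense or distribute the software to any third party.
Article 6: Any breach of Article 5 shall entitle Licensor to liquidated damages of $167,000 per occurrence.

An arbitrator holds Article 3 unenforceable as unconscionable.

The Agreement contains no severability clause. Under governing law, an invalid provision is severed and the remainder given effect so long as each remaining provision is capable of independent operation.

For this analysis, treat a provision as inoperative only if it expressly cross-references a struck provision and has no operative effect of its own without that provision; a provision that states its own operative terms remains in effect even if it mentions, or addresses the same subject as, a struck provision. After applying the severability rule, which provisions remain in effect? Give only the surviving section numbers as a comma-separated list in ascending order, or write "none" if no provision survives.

1, 2, 4, 5, 6

Article 3 is struck. Nothing else in the Agreement is defined by reference to Article 3. Under the stated default rule, only provisions that cannot operate independently fall away; the rest are enforced. The provisions still in force are Article 1, Article 2, Article 4, Article 5, and Article 6.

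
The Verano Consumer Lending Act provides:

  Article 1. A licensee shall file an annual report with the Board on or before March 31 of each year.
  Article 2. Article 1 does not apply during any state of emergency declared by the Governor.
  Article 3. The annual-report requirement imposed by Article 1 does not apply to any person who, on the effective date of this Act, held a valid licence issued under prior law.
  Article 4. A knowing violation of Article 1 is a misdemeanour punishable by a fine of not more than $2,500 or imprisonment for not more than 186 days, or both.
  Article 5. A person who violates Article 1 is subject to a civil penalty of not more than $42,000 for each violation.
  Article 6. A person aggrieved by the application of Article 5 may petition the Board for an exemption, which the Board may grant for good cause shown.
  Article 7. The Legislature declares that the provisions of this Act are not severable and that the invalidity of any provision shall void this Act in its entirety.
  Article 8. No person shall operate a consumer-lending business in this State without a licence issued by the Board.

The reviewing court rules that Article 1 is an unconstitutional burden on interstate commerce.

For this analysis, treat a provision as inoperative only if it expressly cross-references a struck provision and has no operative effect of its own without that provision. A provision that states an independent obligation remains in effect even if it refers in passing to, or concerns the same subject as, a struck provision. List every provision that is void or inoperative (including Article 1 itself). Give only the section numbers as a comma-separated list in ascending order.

1, 2, 3, 4, 5, 6, 7, 8

Article 1 is struck. Article 2 has no operative effect of its own apart from Article 1 and is therefore inoperative. Article 3 operates only by reference to Article 1, so it falls with Article 1. The only function of Article 4 is the criminal penalty for violating Article 1, so it cannot stand once Article 1 is removed. Article 5 merely fixes the civil penalty for violating Article 1; with Article 1 gone it has nothing to operate on and falls away. The only function of Article 6 is the exemption procedure for Article 5, so it cannot stand once Article 5 is removed. Article 7 provides that the Act is not severable, so the invalidity of any one provision voids the entire Act. No provision of the Act survives.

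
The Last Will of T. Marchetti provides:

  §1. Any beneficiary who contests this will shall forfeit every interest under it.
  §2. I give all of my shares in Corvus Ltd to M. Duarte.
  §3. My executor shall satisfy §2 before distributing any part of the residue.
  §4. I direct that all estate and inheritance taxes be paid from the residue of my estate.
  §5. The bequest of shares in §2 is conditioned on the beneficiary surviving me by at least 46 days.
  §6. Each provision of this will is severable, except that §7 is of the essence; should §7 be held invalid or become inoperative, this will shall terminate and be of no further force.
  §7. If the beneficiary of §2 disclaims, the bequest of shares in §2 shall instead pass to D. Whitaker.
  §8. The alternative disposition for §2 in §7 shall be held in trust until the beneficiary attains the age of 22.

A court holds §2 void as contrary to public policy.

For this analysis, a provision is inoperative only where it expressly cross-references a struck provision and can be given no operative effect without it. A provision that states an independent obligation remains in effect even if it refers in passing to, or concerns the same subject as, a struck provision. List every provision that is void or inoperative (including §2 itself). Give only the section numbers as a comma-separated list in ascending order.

1, 2, 3, 4, 5, 6, 7, 8

§2 is struck. §3 merely fixes the priority direction for §2; with §2 gone it has nothing to operate on and falls away. §5 operates only by reference to §2, so it falls with §2. §7 merely fixes the alternative disposition for §2; with §2 gone it has nothing to operate on and falls away. The only function of §8 is the trust for §7, so it cannot stand once §7 is removed. §6 makes §7 an essential term, and §7 has been rendered inoperative by the cascade; under §6, the entire will is therefore void. No provision of the will survives.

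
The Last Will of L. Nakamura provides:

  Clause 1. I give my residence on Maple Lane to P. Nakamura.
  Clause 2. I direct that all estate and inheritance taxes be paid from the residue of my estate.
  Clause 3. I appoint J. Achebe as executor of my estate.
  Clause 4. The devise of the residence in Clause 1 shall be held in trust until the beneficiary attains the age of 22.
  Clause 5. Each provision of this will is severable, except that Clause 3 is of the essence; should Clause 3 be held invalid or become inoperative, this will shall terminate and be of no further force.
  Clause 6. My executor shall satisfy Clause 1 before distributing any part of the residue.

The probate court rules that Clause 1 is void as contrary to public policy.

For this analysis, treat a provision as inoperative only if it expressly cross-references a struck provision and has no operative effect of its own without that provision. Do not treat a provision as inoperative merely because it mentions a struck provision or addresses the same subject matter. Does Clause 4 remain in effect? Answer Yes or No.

Clause 1 is struck. The only function of Clause 4 is the trust for Clause 1, so it cannot stand once Clause 1 is removed. Clause 6 operates only by reference to Clause 1, so it falls with Clause 1. Clause 5 makes Clause 3 an essential term, but Clause 3 is unaffected, so the severability proviso in Clause 5 preserves the remaining provisions. Clause 2, Clause 3, and Clause 5 remain in effect. Clause 4 is among the inoperative provisions, so the answer is no.

No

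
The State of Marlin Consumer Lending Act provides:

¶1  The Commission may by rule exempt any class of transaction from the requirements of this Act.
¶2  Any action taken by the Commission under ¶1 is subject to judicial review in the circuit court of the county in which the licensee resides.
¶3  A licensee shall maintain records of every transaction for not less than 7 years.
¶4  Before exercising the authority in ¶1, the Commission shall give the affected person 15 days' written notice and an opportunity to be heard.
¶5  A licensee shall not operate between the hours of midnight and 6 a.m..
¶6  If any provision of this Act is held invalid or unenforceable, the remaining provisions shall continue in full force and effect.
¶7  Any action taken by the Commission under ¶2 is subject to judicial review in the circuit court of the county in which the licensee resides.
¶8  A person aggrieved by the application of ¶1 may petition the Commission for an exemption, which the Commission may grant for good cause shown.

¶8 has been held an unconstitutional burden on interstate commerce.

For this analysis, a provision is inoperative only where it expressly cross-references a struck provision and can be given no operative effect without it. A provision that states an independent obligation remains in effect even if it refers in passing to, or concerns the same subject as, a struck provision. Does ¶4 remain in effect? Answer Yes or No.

¶8 is struck. Nothing else in the Act is defined by reference to ¶8. Under the severability clause in ¶6, the remaining provisions continue in force. The provisions still in force are ¶1, ¶2, ¶3, ¶4, ¶5, ¶6, and ¶7. ¶4 is among the surviving provisions, so the answer is yes.

Yes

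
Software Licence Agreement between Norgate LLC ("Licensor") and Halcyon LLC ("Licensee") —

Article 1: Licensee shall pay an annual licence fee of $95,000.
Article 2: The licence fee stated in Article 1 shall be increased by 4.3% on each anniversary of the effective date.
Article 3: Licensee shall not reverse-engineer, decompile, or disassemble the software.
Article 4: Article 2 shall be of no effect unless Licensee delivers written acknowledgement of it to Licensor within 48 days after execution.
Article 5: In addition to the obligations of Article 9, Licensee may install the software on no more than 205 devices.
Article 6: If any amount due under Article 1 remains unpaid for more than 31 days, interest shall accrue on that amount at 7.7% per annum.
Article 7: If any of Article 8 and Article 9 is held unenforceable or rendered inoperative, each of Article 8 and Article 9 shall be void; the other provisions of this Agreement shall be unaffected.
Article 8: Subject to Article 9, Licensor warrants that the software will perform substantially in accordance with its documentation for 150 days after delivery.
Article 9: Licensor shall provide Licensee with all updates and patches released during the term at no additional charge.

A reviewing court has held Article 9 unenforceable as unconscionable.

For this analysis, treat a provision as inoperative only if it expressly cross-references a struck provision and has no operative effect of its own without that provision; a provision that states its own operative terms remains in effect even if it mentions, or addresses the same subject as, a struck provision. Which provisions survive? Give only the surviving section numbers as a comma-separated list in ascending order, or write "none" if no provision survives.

Article 9 is struck. Article 5 mentions Article 9 but its own obligation stands independently of Article 9, so Article 5 is not affected. Nothing else in the Agreement is defined by reference to Article 9. Article 7 declares Article 8 and Article 9 mutually dependent; since one of them has fallen, all of them are of no effect. That brings down Article 8 as well. The remainder continues in force under Article 7. That leaves Article 1, Article 2, Article 3, Article 4, Article 5, Article 6, and Article 7 in effect.

1, 2, 3, 4, 5, 6, 7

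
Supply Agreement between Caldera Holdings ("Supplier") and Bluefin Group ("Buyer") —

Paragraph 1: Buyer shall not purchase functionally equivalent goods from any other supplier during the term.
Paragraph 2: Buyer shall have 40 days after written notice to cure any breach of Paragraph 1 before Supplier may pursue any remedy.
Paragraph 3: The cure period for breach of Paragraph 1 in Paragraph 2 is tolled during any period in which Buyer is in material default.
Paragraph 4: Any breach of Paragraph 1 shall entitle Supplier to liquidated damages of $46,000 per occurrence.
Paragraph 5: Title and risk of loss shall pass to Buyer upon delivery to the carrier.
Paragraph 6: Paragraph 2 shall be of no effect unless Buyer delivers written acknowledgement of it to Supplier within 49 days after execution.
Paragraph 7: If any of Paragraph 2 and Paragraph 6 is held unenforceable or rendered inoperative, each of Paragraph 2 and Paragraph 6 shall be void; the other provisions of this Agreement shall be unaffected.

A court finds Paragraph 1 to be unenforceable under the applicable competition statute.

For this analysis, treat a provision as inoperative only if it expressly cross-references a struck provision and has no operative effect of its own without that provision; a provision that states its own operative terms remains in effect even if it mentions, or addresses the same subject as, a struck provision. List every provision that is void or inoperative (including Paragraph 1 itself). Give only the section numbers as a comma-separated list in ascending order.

1, 2, 3, 4, 6

Paragraph 1 is struck. Paragraph 2 has no operative effect of its own apart from Paragraph 1 and is therefore inoperative. The whole of Paragraph 4 is the liquidated-damages amount, defined by reference to Paragraph 1, so Paragraph 4 cannot stand once Paragraph 1 is removed. Paragraph 3 has no operative effect of its own apart from Paragraph 2 and is therefore inoperative. Paragraph 6 merely fixes the acknowledgement condition for Paragraph 2; with Paragraph 2 gone it has nothing to operate on and falls away. Paragraph 7 declares Paragraph 2 and Paragraph 6 mutually dependent; since one of them has fallen, all of them are of no effect. The remainder continues in force under Paragraph 7. The provisions still in force are Paragraph 5 and Paragraph 7.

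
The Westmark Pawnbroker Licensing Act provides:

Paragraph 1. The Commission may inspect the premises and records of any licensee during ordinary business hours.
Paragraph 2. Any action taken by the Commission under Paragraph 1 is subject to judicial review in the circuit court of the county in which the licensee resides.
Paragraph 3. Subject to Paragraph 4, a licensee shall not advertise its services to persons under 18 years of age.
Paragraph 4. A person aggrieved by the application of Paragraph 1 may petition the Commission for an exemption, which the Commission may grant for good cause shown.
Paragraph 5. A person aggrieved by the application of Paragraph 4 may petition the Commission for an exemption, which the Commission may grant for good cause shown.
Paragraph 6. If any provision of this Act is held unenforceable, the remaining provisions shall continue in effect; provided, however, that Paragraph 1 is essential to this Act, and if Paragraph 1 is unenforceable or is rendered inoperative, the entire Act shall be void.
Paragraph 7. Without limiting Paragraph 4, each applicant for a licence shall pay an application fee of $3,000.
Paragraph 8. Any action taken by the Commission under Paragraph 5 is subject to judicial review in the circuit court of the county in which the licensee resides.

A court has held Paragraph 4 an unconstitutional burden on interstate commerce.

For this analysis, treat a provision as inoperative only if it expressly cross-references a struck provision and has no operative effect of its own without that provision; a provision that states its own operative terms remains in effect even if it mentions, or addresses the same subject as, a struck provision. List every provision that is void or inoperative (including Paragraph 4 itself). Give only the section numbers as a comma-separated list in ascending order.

4, 5, 8

Paragraph 4 is struck. The only function of Paragraph 5 is the exemption procedure for Paragraph 4, so it cannot stand once Paragraph 4 is removed. Paragraph 8 merely fixes the judicial-review right for Paragraph 5; with Paragraph 5 gone it has nothing to operate on and falls away. Paragraph 3 mentions Paragraph 4 but its own obligation stands independently of Paragraph 4, so Paragraph 3 is not affected. Paragraph 7 mentions Paragraph 4 but its own obligation stands independently of Paragraph 4, so Paragraph 7 is not affected. Paragraph 6 makes Paragraph 1 an essential term, but Paragraph 1 is unaffected, so the severability proviso in Paragraph 6 preserves the remaining provisions. The provisions still in force are Paragraph 1, Paragraph 2, Paragraph 3, Paragraph 6, and Paragraph 7.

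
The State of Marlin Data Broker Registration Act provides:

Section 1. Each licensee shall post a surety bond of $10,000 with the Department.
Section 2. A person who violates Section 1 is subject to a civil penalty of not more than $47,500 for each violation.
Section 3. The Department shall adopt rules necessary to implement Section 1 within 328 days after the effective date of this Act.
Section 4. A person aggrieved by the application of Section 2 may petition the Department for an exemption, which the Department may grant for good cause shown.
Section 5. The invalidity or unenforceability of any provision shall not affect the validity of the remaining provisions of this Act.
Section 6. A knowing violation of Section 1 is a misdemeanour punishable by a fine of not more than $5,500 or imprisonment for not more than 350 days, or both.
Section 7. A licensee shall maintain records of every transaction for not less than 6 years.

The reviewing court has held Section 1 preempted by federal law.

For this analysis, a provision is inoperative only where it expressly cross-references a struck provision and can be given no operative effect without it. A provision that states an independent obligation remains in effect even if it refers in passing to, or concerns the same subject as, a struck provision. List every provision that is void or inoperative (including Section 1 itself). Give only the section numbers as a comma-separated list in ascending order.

Section 1 is struck. Section 2 merely fixes the civil penalty for violating Section 1; with Section 1 gone it has nothing to operate on and falls away. Section 3 merely fixes the rulemaking mandate for Section 1; with Section 1 gone it has nothing to operate on and falls away. Section 6 merely fixes the criminal penalty for violating Section 1; with Section 1 gone it has nothing to operate on and falls away. Section 4 merely fixes the exemption procedure for Section 2; with Section 2 gone it has nothing to operate on and falls away. Under the severability clause in Section 5, the remaining provisions continue in force. The provisions still in force are Section 5 and Section 7.

1, 2, 3, 4, 6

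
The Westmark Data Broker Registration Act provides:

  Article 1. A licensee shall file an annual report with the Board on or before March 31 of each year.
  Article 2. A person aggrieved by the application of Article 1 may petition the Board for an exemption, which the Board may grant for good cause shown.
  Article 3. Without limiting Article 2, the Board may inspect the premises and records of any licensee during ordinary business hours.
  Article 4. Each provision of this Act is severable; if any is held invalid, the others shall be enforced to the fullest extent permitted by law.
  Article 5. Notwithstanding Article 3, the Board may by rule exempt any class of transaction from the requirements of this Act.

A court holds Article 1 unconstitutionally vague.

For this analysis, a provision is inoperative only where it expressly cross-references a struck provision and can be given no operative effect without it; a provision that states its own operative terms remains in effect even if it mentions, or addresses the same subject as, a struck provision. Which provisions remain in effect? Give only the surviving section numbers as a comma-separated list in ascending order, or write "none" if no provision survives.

Article 1 is struck. Article 2 has no operative effect of its own apart from Article 1 and is therefore inoperative. Article 3 mentions Article 2 but its own obligation stands independently of Article 2, so Article 3 is not affected. Article 4 is a severability clause and preserves every provision that can still be given independent effect. The provisions still in force are Article 3, Article 4, and Article 5.

3, 4, 5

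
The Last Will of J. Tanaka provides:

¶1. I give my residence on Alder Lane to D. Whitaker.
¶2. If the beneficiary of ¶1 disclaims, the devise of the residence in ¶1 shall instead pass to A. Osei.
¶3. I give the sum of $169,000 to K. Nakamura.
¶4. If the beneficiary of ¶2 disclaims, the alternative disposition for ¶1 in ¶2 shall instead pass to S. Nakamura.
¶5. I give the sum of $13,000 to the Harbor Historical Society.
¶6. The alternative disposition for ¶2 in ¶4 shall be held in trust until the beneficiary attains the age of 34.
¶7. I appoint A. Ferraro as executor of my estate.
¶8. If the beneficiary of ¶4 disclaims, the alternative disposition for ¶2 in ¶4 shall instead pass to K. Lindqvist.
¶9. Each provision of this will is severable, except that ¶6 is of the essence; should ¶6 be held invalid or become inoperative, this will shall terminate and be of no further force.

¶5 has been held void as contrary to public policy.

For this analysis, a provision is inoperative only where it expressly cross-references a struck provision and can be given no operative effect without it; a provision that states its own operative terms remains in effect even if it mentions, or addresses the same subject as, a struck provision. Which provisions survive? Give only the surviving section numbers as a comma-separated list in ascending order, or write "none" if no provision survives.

1, 2, 3, 4, 6, 7, 8, 9

¶5 is struck. Nothing else in the will is defined by reference to ¶5. ¶9 makes ¶6 an essential term, but ¶6 is unaffected, so the severability proviso in ¶9 preserves the remaining provisions. That leaves ¶1, ¶2, ¶3, ¶4, ¶6, ¶7, ¶8, and ¶9 in effect.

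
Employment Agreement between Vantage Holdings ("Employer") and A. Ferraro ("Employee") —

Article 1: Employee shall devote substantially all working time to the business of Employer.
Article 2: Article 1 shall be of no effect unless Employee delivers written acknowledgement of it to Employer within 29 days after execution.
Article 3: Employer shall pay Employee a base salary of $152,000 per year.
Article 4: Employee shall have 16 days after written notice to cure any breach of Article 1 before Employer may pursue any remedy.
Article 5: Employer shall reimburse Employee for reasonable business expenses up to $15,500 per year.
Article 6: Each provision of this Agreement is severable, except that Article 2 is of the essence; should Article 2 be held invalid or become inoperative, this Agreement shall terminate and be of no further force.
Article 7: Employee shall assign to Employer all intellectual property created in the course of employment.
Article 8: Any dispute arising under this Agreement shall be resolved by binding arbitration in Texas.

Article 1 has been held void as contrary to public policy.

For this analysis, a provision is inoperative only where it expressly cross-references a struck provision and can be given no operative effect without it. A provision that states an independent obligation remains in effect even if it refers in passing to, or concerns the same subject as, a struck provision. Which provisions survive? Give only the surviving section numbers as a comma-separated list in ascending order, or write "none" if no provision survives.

none

Article 1 is struck. Article 2 has no operative effect of its own apart from Article 1 and is therefore inoperative. The only function of Article 4 is the cure period for breach of Article 1, so it cannot stand once Article 1 is removed. Article 6 makes Article 2 an essential term, and Article 2 has been rendered inoperative by the cascade; under Article 6, the entire Agreement is therefore void. No provision of the Agreement survives.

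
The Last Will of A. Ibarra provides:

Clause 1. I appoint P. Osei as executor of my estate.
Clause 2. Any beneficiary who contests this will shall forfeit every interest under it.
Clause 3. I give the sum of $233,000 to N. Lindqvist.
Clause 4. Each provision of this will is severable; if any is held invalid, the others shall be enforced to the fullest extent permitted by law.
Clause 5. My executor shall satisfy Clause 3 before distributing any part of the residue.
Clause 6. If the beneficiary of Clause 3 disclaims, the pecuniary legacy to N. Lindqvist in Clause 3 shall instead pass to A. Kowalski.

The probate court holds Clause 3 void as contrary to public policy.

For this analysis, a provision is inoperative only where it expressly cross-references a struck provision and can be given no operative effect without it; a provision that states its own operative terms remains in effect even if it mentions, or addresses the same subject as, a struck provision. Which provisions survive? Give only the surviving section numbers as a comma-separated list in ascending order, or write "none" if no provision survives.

Clause 3 is struck. Clause 5 has no operative effect of its own apart from Clause 3 and is therefore inoperative. Clause 6 operates only by reference to Clause 3, so it falls with Clause 3. Clause 4 is a severability clause and preserves every provision that can still be given independent effect. That leaves Clause 1, Clause 2, and Clause 4 in effect.

1, 2, 4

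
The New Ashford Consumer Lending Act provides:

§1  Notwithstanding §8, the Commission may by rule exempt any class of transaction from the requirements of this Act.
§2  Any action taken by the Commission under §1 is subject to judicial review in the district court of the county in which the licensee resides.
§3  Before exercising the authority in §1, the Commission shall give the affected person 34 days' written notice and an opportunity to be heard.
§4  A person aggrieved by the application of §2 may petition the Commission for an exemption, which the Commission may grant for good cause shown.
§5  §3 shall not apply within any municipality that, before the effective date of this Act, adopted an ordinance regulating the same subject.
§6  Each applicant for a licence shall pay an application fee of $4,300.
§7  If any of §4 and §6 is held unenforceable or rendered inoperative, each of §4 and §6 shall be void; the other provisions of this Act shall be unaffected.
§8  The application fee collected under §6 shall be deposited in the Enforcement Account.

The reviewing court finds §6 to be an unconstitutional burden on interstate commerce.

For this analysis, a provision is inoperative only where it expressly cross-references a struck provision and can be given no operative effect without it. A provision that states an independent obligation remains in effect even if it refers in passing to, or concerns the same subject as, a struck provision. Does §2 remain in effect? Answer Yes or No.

§6 is struck. §8 does nothing except set the disposition of the application fee by reference to §6; with §6 gone it has no independent effect and is inoperative. §1 mentions §8 but its own obligation stands independently of §8, so §1 is not affected. §7 declares §4 and §6 mutually dependent; since one of them has fallen, all of them are of no effect. That brings down §4 as well. The remainder continues in force under §7. The provisions still in force are §1, §2, §3, §5, and §7. §2 is among the surviving provisions, so the answer is yes.

Yes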